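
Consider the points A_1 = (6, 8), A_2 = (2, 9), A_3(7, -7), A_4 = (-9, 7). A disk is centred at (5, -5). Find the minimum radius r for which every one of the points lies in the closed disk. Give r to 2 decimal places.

18.44

The required radius is the distance from (5, -5) to the farthest point.
Squared distances: 170, 205, 8, 340.
Maximum is 340, attained at A_4.
r = √340 ≈ 18.44.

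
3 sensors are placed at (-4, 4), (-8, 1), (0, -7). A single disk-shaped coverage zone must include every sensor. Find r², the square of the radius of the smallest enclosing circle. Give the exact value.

3425/98

Call the three points A, B, C in the order given.
Side lengths²: AB² = 25, AC² = 137, BC² = 128.
Since AC² = 137 < 128 + 25 = 153, the triangle is acute, so the smallest enclosing circle is the circumcircle.
Circumcentre = (-39/14, -25/14), r² = 3425/98.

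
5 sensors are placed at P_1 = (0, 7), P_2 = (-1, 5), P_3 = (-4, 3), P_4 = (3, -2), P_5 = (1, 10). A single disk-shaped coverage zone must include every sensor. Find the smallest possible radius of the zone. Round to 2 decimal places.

The minimum enclosing circle of a finite set is fixed by two of the points (as a diameter) or three (as a circumcircle).
The farthest pair is P_4–P_5 with squared distance 148. The circle on this segment as diameter has centre (2, 4) and r² = 148/4 = 37.
Check P_1: distance² to centre = 13 ≤ 37, so it lies inside.
All remaining points lie in this disk, and no smaller disk contains both endpoints, so this is the minimum enclosing circle.
r = √37 ≈ 6.08.

6.08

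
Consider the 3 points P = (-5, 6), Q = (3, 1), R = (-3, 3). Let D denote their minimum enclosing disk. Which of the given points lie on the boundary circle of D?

P, Q

Side lengths²: PQ² = 89, PR² = 13, QR² = 40.
Since PQ² = 89 ≥ 40 + 13 = 53, the angle opposite PQ is not acute, so the smallest enclosing circle has PQ as diameter.
Centre = midpoint of PQ = (-1, 3.5), r² = 89/4 = 22.25.
The points at distance exactly r from the centre are P, Q — 2 points.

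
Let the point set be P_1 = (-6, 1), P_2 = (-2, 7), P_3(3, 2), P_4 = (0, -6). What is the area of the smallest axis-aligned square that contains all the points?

169

The bounding box has width 9 and height 13.
An axis-aligned square enclosing the set must have side ≥ max(width, height).
So the minimum side is max(9, 13) = 13.
Area = 13² = 169.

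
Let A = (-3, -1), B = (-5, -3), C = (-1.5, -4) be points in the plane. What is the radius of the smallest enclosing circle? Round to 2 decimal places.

1.92

Side lengths²: AB² = 8, AC² = 11.25, BC² = 13.25.
Since BC² = 13.25 < 11.25 + 8 = 19.25, the triangle is acute, so the smallest enclosing circle is the circumcircle.
Circumcentre = (-37/12, -35/12), r² = 265/72.
r = √(265/72) ≈ 1.92.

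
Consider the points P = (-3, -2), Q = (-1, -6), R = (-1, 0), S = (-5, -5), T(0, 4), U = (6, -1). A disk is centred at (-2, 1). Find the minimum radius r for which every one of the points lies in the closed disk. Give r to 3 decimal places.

The required radius is the distance from (-2, 1) to the farthest point.
Squared distances: 10, 50, 2, 45, 13, 68.
Maximum is 68, attained at U.
r = √68 ≈ 8.246.

8.246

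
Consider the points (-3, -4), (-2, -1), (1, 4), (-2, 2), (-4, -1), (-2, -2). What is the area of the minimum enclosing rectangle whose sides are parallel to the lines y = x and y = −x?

30

In coordinates u = x + y, v = x − y the rectangle is axis-aligned; the map (x,y)→(u,v) scales areas by 2.
u-values: -7, -3, 5, 0, -5, -4; range = 5 − (-7) = 12.
v-values: 1, -1, -3, -4, -3, 0; range = 1 − (-4) = 5.
Area = (12 × 5) / 2 = 30.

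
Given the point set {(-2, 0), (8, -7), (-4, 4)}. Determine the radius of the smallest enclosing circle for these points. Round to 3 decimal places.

8.139

Call the three points A, B, C in the order given.
Side lengths²: AB² = 149, AC² = 20, BC² = 265.
Since BC² = 265 ≥ 149 + 20 = 169, the angle opposite BC is not acute, so the smallest enclosing circle has BC as diameter.
Centre = midpoint of BC = (2, -1.5), r² = 265/4 = 66.25.
r = √(66.25) ≈ 8.139.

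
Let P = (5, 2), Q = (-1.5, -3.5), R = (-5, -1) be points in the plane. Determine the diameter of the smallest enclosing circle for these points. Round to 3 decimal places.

10.440

Side lengths²: PQ² = 72.5, PR² = 109, QR² = 18.5.
Since PR² = 109 ≥ 72.5 + 18.5 = 91, the angle opposite PR is not acute, so the smallest enclosing circle has PR as diameter.
Centre = midpoint of PR = (0, 0.5), r² = 109/4 = 27.25.
Diameter = 2r = 2√(27.25) ≈ 10.440.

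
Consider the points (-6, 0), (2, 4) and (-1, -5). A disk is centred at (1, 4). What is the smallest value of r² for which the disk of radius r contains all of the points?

85

The required radius is the distance from (1, 4) to the farthest point.
Squared distances: 65, 1, 85.
Maximum is 85, attained at (-1, -5).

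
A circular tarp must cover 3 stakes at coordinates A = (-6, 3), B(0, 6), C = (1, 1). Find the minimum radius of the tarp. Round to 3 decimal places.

Side lengths²: AB² = 45, AC² = 53, BC² = 26.
Since AC² = 53 < 45 + 26 = 71, the triangle is acute, so the smallest enclosing circle is the circumcircle.
Circumcentre = (-49/22, 65/22), r² = 3445/242.
r = √(3445/242) ≈ 3.773.

3.773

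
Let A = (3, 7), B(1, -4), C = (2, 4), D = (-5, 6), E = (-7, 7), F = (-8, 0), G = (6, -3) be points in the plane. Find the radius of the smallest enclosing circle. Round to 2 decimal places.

The farthest pair is E–G with squared distance 269. The circle on this segment as diameter has centre (-0.5, 2) and r² = 269/4 = 67.25.
Check A: distance² to centre = 37.25 ≤ 67.25, so it lies inside.
All remaining points lie in this disk, and no smaller disk contains both endpoints, so this is the minimum enclosing circle.
r = √(67.25) ≈ 8.20.

8.20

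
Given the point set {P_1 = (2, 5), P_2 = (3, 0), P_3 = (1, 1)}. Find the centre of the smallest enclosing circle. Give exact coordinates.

(2.5, 2.5)

Side lengths²: P_1P_2² = 26, P_1P_3² = 17, P_2P_3² = 5.
Since P_1P_2² = 26 ≥ 17 + 5 = 22, the angle opposite P_1P_2 is not acute, so the smallest enclosing circle has P_1P_2 as diameter.
Centre = midpoint of P_1P_2 = (2.5, 2.5), r² = 26/4 = 6.5.
Centre = (2.5, 2.5).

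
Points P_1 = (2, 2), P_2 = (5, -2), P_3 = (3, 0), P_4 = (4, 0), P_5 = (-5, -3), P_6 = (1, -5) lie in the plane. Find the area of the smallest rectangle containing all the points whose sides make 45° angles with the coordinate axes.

In coordinates u = x + y, v = x − y the rectangle is axis-aligned; the map (x,y)→(u,v) scales areas by 2.
u-values: 4, 3, 3, 4, -8, -4; range = 4 − (-8) = 12.
v-values: 0, 7, 3, 4, -2, 6; range = 7 − (-2) = 9.
Area = (12 × 9) / 2 = 54.

54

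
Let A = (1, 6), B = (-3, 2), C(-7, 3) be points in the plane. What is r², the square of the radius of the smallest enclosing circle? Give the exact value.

Side lengths²: AB² = 32, AC² = 73, BC² = 17.
Since AC² = 73 ≥ 32 + 17 = 49, the angle opposite AC is not acute, so the smallest enclosing circle has AC as diameter.
Centre = midpoint of AC = (-3, 4.5), r² = 73/4 = 18.25.

18.25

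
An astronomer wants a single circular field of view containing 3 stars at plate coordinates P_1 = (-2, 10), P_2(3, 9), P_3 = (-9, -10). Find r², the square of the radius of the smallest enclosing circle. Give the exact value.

126.25

Side lengths²: P_1P_2² = 26, P_1P_3² = 449, P_2P_3² = 505.
Since P_2P_3² = 505 ≥ 449 + 26 = 475, the angle opposite P_2P_3 is not acute, so the smallest enclosing circle has P_2P_3 as diameter.
Centre = midpoint of P_2P_3 = (-3, -0.5), r² = 505/4 = 126.25.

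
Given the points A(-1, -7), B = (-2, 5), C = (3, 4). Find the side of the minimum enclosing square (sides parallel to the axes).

The bounding box has width 5 and height 12.
An axis-aligned square enclosing the set must have side ≥ max(width, height).
So the minimum side is max(5, 12) = 12.

12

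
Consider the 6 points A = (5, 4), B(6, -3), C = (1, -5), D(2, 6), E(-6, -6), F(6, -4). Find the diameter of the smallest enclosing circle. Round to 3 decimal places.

The farthest pair is A–E with squared distance 221. The circle on this segment as diameter has centre (-0.5, -1) and r² = 221/4 = 55.25.
Check B: distance² to centre = 46.25 ≤ 55.25, so it lies inside.
All remaining points lie in this disk, and no smaller disk contains both endpoints, so this is the minimum enclosing circle.
Diameter = 2r = 2√(55.25) ≈ 14.866.

14.866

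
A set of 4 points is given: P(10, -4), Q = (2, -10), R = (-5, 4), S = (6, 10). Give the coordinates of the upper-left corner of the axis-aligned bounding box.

x-range [-5, 10], y-range [-10, 10].
The upper-left corner is (-5, 10).

(-5, 10)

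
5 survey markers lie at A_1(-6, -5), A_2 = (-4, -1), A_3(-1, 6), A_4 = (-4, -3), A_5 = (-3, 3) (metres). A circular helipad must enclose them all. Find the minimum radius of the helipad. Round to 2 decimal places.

By Welzl's lemma the MEC is supported by two points (diametrically opposite) or three points (on a circumcircle).
The farthest pair is A_1–A_3 with squared distance 146. The circle on this segment as diameter has centre (-3.5, 0.5) and r² = 146/4 = 36.5.
Check A_2: distance² to centre = 2.5 ≤ 36.5, so it lies inside.
All remaining points lie in this disk, and no smaller disk contains both endpoints, so this is the minimum enclosing circle.
r = √(36.5) ≈ 6.04.

6.04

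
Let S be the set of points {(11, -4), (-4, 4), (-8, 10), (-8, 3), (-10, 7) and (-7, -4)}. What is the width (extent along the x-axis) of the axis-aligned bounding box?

max x = 11, min x = -10, so width = 21.

21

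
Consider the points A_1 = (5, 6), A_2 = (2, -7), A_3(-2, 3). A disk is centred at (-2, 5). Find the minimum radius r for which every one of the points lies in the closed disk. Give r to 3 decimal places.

The required radius is the distance from (-2, 5) to the farthest point.
Squared distances: 50, 160, 4.
Maximum is 160, attained at A_2.
r = √160 ≈ 12.649.

12.649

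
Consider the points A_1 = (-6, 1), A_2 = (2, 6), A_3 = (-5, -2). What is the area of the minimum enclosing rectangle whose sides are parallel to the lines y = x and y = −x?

In coordinates u = x + y, v = x − y the rectangle is axis-aligned; the map (x,y)→(u,v) scales areas by 2.
u-values: -5, 8, -7; range = 8 − (-7) = 15.
v-values: -7, -4, -3; range = -3 − (-7) = 4.
Area = (15 × 4) / 2 = 30.

30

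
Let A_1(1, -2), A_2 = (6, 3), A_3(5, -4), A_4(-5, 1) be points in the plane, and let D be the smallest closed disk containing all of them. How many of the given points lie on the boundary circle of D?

A smallest enclosing disk is always determined by at most three of the input points on its boundary.
The minimum enclosing circle is determined by three boundary points: A_2, A_3, A_4.
Their circumcentre is (5/6, 1/6) with r² = 625/18.
The farthest remaining point A_1 is at distance² 85/18 ≤ 625/18.
The points at distance exactly r from the centre are A_2, A_3, A_4 — 3 points.

3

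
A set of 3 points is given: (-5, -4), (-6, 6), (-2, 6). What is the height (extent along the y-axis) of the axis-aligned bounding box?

10

max y = 6, min y = -4, so height = 10.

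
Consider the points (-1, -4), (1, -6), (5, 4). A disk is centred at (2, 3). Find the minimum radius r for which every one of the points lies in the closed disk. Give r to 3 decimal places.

The required radius is the distance from (2, 3) to the farthest point.
Squared distances: 58, 82, 10.
Maximum is 82, attained at (1, -6).
r = √82 ≈ 9.055.

9.055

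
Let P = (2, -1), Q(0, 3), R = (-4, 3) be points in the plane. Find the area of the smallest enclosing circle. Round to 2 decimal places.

Side lengths²: PQ² = 20, PR² = 52, QR² = 16.
Since PR² = 52 ≥ 20 + 16 = 36, the angle opposite PR is not acute, so the smallest enclosing circle has PR as diameter.
Centre = midpoint of PR = (-1, 1), r² = 52/4 = 13.
Area = π·r² = π·13 ≈ 40.84.

40.84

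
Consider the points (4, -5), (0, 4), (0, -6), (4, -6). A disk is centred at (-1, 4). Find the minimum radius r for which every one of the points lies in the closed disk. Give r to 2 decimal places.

The required radius is the distance from (-1, 4) to the farthest point.
Squared distances: 106, 1, 101, 125.
Maximum is 125, attained at (4, -6).
r = √125 ≈ 11.18.

11.18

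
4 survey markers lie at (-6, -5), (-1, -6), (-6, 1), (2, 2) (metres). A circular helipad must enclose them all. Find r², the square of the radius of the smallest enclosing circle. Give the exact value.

28.25

By Welzl's lemma the MEC is supported by two points (diametrically opposite) or three points (on a circumcircle).
The farthest pair is (-6, -5)–(2, 2) with squared distance 113. The circle on this segment as diameter has centre (-2, -1.5) and r² = 113/4 = 28.25.
Check (-1, -6): distance² to centre = 21.25 ≤ 28.25, so it lies inside.
All remaining points lie in this disk, and no smaller disk contains both endpoints, so this is the minimum enclosing circle.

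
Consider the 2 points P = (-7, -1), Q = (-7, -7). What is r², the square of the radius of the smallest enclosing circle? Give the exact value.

9

The smallest circle enclosing two points has them as diameter endpoints.
Centre = midpoint = (-7, -4); r² = |PQ|²/4 = 36/4 = 9.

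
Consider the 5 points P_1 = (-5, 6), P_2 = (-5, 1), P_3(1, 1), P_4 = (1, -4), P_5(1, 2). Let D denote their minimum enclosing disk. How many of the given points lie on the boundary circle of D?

The farthest pair is P_1–P_4 with squared distance 136. The circle on this segment as diameter has centre (-2, 1) and r² = 136/4 = 34.
Check P_2: distance² to centre = 9 ≤ 34, so it lies inside.
All remaining points lie in this disk, and no smaller disk contains both endpoints, so this is the minimum enclosing circle.
The points at distance exactly r from the centre are P_1, P_4 — 2 points.

2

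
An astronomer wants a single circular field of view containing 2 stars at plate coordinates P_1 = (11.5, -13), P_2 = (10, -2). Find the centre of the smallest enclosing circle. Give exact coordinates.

(10.75, -7.5)

The smallest circle enclosing two points has them as diameter endpoints.
Centre = midpoint = (10.75, -7.5); r² = |P_1P_2|²/4 = 123.25/4 = 30.8125.
Centre = (10.75, -7.5).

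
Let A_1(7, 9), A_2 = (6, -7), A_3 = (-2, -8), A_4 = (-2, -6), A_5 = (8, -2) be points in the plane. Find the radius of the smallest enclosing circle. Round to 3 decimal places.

A smallest enclosing disk is always determined by at most three of the input points on its boundary.
The farthest pair is A_1–A_3 with squared distance 370. The circle on this segment as diameter has centre (2.5, 0.5) and r² = 370/4 = 92.5.
Check A_2: distance² to centre = 68.5 ≤ 92.5, so it lies inside.
All remaining points lie in this disk, and no smaller disk contains both endpoints, so this is the minimum enclosing circle.
r = √(92.5) ≈ 9.618.

9.618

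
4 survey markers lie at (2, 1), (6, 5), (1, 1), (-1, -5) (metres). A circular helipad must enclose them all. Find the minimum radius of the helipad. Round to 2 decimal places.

6.10

The minimum enclosing circle of a finite set is fixed by two of the points (as a diameter) or three (as a circumcircle).
The farthest pair is (6, 5)–(-1, -5) with squared distance 149. The circle on this segment as diameter has centre (2.5, 0) and r² = 149/4 = 37.25.
Check (2, 1): distance² to centre = 1.25 ≤ 37.25, so it lies inside.
All remaining points lie in this disk, and no smaller disk contains both endpoints, so this is the minimum enclosing circle.
r = √(37.25) ≈ 6.10.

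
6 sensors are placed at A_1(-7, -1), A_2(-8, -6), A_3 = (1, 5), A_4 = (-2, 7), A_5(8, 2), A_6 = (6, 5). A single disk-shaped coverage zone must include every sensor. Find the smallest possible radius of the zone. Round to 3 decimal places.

The minimum enclosing circle is determined by three boundary points: A_2, A_5, A_6.
Their circumcentre is (-0.3125, -1.375) with r² = 80.48828125.
The farthest remaining point A_4 is at distance² 72.98828125 ≤ 80.48828125.
r = √(80.48828125) ≈ 8.972.

8.972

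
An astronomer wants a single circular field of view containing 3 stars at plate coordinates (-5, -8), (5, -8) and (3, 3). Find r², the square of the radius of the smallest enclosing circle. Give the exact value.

Call the three points A, B, C in the order given.
Side lengths²: AB² = 100, AC² = 185, BC² = 125.
Since AC² = 185 < 125 + 100 = 225, the triangle is acute, so the smallest enclosing circle is the circumcircle.
Circumcentre = (0, -71/22), r² = 23125/484.

23125/484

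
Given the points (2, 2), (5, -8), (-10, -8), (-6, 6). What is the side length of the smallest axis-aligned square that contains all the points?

The bounding box has width 15 and height 14.
An axis-aligned square enclosing the set must have side ≥ max(width, height).
So the minimum side is max(15, 14) = 15.

15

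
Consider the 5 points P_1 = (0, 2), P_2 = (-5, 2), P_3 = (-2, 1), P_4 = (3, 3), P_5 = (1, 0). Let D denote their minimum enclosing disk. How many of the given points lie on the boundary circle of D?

2

By Welzl's lemma the MEC is supported by two points (diametrically opposite) or three points (on a circumcircle).
The farthest pair is P_2–P_4 with squared distance 65. The circle on this segment as diameter has centre (-1, 2.5) and r² = 65/4 = 16.25.
Check P_1: distance² to centre = 1.25 ≤ 16.25, so it lies inside.
All remaining points lie in this disk, and no smaller disk contains both endpoints, so this is the minimum enclosing circle.
The points at distance exactly r from the centre are P_2, P_4 — 2 points.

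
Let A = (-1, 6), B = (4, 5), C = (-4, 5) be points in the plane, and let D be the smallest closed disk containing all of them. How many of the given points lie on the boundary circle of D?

2

Side lengths²: AB² = 26, AC² = 10, BC² = 64.
Since BC² = 64 ≥ 26 + 10 = 36, the angle opposite BC is not acute, so the smallest enclosing circle has BC as diameter.
Centre = midpoint of BC = (0, 5), r² = 64/4 = 16.
The points at distance exactly r from the centre are B, C — 2 points.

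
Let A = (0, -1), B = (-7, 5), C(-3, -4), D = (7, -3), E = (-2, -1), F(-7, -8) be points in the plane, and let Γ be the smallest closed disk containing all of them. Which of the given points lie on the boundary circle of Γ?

B, D, F

The minimum enclosing circle is determined by three boundary points: B, D, F.
Their circumcentre is (-10/7, -1.5) with r² = 14365/196.
The farthest remaining point C is at distance² 1709/196 ≤ 14365/196.
The points at distance exactly r from the centre are B, D, F — 3 points.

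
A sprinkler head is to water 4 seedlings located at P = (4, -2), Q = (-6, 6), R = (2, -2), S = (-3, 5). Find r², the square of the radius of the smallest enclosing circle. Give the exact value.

The farthest pair is P–Q with squared distance 164. The circle on this segment as diameter has centre (-1, 2) and r² = 164/4 = 41.
Check R: distance² to centre = 25 ≤ 41, so it lies inside.
All remaining points lie in this disk, and no smaller disk contains both endpoints, so this is the minimum enclosing circle.

41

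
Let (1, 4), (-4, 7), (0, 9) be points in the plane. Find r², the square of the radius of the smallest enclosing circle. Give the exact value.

1105/121

Call the three points A, B, C in the order given.
Side lengths²: AB² = 34, AC² = 26, BC² = 20.
Since AB² = 34 < 26 + 20 = 46, the triangle is acute, so the smallest enclosing circle is the circumcircle.
Circumcentre = (-12/11, 68/11), r² = 1105/121.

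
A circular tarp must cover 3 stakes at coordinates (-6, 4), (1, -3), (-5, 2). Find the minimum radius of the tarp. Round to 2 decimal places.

Call the three points A, B, C in the order given.
Side lengths²: AB² = 98, AC² = 5, BC² = 61.
Since AB² = 98 ≥ 61 + 5 = 66, the angle opposite AB is not acute, so the smallest enclosing circle has AB as diameter.
Centre = midpoint of AB = (-2.5, 0.5), r² = 98/4 = 24.5.
r = √(24.5) ≈ 4.95.

4.95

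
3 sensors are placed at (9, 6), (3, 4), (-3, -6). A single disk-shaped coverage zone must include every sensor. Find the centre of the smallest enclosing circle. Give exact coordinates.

(3, 0)

Call the three points A, B, C in the order given.
Side lengths²: AB² = 40, AC² = 288, BC² = 136.
Since AC² = 288 ≥ 136 + 40 = 176, the angle opposite AC is not acute, so the smallest enclosing circle has AC as diameter.
Centre = midpoint of AC = (3, 0), r² = 288/4 = 72.
Centre = (3, 0).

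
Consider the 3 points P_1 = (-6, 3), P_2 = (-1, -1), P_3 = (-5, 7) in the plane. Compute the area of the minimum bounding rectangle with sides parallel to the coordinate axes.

x ranges over [-6, -1], width 5.
y ranges over [-1, 7], height 8.
Area = 5 × 8 = 40.

40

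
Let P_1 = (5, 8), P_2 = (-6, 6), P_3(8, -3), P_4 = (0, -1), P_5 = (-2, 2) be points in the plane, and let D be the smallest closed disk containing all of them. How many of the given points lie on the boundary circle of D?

2

A smallest enclosing disk is always determined by at most three of the input points on its boundary.
The farthest pair is P_2–P_3 with squared distance 277. The circle on this segment as diameter has centre (1, 1.5) and r² = 277/4 = 69.25.
Check P_1: distance² to centre = 58.25 ≤ 69.25, so it lies inside.
All remaining points lie in this disk, and no smaller disk contains both endpoints, so this is the minimum enclosing circle.
The points at distance exactly r from the centre are P_2, P_3 — 2 points.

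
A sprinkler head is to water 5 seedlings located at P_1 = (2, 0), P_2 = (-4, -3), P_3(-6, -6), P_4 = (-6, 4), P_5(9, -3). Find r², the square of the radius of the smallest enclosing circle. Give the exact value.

The minimum enclosing circle of a finite set is fixed by two of the points (as a diameter) or three (as a circumcircle).
The minimum enclosing circle is determined by three boundary points: P_3, P_4, P_5.
Their circumcentre is (0.8, -1) with r² = 71.24.
The farthest remaining point P_2 is at distance² 27.04 ≤ 71.24.

71.24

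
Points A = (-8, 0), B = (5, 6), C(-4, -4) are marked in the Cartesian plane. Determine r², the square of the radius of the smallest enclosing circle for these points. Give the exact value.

Side lengths²: AB² = 205, AC² = 32, BC² = 181.
Since AB² = 205 < 181 + 32 = 213, the triangle is acute, so the smallest enclosing circle is the circumcircle.
Circumcentre = (-51/38, 101/38), r² = 37105/722.

37105/722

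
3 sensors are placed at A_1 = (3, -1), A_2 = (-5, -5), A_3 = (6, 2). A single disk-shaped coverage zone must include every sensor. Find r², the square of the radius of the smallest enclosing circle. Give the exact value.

42.5

Side lengths²: A_1A_2² = 80, A_1A_3² = 18, A_2A_3² = 170.
Since A_2A_3² = 170 ≥ 80 + 18 = 98, the angle opposite A_2A_3 is not acute, so the smallest enclosing circle has A_2A_3 as diameter.
Centre = midpoint of A_2A_3 = (0.5, -1.5), r² = 170/4 = 42.5.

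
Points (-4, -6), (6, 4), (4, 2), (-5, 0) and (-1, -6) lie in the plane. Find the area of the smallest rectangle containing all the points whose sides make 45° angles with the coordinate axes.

100

In coordinates u = x + y, v = x − y the rectangle is axis-aligned; the map (x,y)→(u,v) scales areas by 2.
u-values: -10, 10, 6, -5, -7; range = 10 − (-10) = 20.
v-values: 2, 2, 2, -5, 5; range = 5 − (-5) = 10.
Area = (20 × 10) / 2 = 100.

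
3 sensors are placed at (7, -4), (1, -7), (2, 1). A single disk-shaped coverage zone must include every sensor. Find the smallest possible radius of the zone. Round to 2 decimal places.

Call the three points A, B, C in the order given.
Side lengths²: AB² = 45, AC² = 50, BC² = 65.
Since BC² = 65 < 50 + 45 = 95, the triangle is acute, so the smallest enclosing circle is the circumcircle.
Circumcentre = (17/6, -19/6), r² = 325/18.
r = √(325/18) ≈ 4.25.

4.25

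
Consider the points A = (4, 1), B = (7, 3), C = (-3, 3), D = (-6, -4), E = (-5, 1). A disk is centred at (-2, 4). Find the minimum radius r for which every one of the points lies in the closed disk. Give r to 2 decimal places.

The required radius is the distance from (-2, 4) to the farthest point.
Squared distances: 45, 82, 2, 80, 18.
Maximum is 82, attained at B.
r = √82 ≈ 9.06.

9.06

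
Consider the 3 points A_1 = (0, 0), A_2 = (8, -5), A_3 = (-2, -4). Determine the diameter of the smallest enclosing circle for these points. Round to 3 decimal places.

Side lengths²: A_1A_2² = 89, A_1A_3² = 20, A_2A_3² = 101.
Since A_2A_3² = 101 < 89 + 20 = 109, the triangle is acute, so the smallest enclosing circle is the circumcircle.
Circumcentre = (64/21, -169/42), r² = 44945/1764.
Diameter = 2r = 2√(44945/1764) ≈ 10.095.

10.095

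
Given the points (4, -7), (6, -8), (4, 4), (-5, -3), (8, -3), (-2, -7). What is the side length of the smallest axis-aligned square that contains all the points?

The bounding box has width 13 and height 12.
An axis-aligned square enclosing the set must have side ≥ max(width, height).
So the minimum side is max(13, 12) = 13.

13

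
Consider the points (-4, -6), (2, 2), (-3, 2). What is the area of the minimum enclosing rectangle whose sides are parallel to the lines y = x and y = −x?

49

In coordinates u = x + y, v = x − y the rectangle is axis-aligned; the map (x,y)→(u,v) scales areas by 2.
u-values: -10, 4, -1; range = 4 − (-10) = 14.
v-values: 2, 0, -5; range = 2 − (-5) = 7.
Area = (14 × 7) / 2 = 49.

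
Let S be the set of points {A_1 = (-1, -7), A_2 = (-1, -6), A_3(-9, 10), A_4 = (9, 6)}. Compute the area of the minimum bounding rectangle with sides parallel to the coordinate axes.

306

x ranges over [-9, 9], width 18.
y ranges over [-7, 10], height 17.
Area = 18 × 17 = 306.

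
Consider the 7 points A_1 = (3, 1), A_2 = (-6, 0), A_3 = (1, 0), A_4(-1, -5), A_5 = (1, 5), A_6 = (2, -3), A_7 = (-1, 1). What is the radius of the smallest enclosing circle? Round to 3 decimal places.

5.169

A smallest enclosing disk is always determined by at most three of the input points on its boundary.
The minimum enclosing circle is determined by three boundary points: A_2, A_4, A_5.
Their circumcentre is (-5/6, 1/6) with r² = 481/18.
The farthest remaining point A_6 is at distance² 325/18 ≤ 481/18.
r = √(481/18) ≈ 5.169.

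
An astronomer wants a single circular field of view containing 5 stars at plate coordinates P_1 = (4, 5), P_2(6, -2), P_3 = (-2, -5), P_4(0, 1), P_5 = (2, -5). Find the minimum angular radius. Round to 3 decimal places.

5.831

The farthest pair is P_1–P_3 with squared distance 136. The circle on this segment as diameter has centre (1, 0) and r² = 136/4 = 34.
Check P_2: distance² to centre = 29 ≤ 34, so it lies inside.
All remaining points lie in this disk, and no smaller disk contains both endpoints, so this is the minimum enclosing circle.
r = √34 ≈ 5.831.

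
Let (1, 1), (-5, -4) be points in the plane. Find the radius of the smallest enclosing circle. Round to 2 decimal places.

The smallest circle enclosing two points has them as diameter endpoints.
Centre = midpoint = (-2, -1.5); r² = |(1, 1)−(-5, -4)|²/4 = 61/4 = 15.25.
r = √(15.25) ≈ 3.91.

3.91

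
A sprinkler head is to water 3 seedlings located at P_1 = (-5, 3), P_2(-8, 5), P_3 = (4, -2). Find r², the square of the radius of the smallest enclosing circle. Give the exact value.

48.25

Side lengths²: P_1P_2² = 13, P_1P_3² = 106, P_2P_3² = 193.
Since P_2P_3² = 193 ≥ 106 + 13 = 119, the angle opposite P_2P_3 is not acute, so the smallest enclosing circle has P_2P_3 as diameter.
Centre = midpoint of P_2P_3 = (-2, 1.5), r² = 193/4 = 48.25.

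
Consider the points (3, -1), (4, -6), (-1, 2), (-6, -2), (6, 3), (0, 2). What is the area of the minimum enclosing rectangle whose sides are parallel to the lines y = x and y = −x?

119

In coordinates u = x + y, v = x − y the rectangle is axis-aligned; the map (x,y)→(u,v) scales areas by 2.
u-values: 2, -2, 1, -8, 9, 2; range = 9 − (-8) = 17.
v-values: 4, 10, -3, -4, 3, -2; range = 10 − (-4) = 14.
Area = (17 × 14) / 2 = 119.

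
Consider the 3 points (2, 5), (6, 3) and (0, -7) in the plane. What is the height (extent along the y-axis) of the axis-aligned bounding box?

12

max y = 5, min y = -7, so height = 12.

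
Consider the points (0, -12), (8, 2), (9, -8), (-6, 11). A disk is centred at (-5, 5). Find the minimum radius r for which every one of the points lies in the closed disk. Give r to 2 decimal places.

The required radius is the distance from (-5, 5) to the farthest point.
Squared distances: 314, 178, 365, 37.
Maximum is 365, attained at (9, -8).
r = √365 ≈ 19.10.

19.10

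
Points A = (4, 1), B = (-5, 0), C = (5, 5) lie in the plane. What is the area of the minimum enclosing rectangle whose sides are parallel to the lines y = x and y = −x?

In coordinates u = x + y, v = x − y the rectangle is axis-aligned; the map (x,y)→(u,v) scales areas by 2.
u-values: 5, -5, 10; range = 10 − (-5) = 15.
v-values: 3, -5, 0; range = 3 − (-5) = 8.
Area = (15 × 8) / 2 = 60.

60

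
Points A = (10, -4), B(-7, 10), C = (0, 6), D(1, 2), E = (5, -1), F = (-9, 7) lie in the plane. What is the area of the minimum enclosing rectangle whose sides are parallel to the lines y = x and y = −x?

124

In coordinates u = x + y, v = x − y the rectangle is axis-aligned; the map (x,y)→(u,v) scales areas by 2.
u-values: 6, 3, 6, 3, 4, -2; range = 6 − (-2) = 8.
v-values: 14, -17, -6, -1, 6, -16; range = 14 − (-17) = 31.
Area = (8 × 31) / 2 = 124.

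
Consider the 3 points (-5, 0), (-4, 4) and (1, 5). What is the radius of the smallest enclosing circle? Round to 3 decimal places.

Call the three points A, B, C in the order given.
Side lengths²: AB² = 17, AC² = 61, BC² = 26.
Since AC² = 61 ≥ 26 + 17 = 43, the angle opposite AC is not acute, so the smallest enclosing circle has AC as diameter.
Centre = midpoint of AC = (-2, 2.5), r² = 61/4 = 15.25.
r = √(15.25) ≈ 3.905.

3.905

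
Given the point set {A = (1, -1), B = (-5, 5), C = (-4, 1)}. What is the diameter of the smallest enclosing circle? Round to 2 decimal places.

8.49

Side lengths²: AB² = 72, AC² = 29, BC² = 17.
Since AB² = 72 ≥ 29 + 17 = 46, the angle opposite AB is not acute, so the smallest enclosing circle has AB as diameter.
Centre = midpoint of AB = (-2, 2), r² = 72/4 = 18.
Diameter = 2r = 2√18 ≈ 8.49.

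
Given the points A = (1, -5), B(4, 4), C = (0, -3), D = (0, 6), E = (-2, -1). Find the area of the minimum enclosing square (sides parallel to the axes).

The bounding box has width 6 and height 11.
An axis-aligned square enclosing the set must have side ≥ max(width, height).
So the minimum side is max(6, 11) = 11.
Area = 11² = 121.

121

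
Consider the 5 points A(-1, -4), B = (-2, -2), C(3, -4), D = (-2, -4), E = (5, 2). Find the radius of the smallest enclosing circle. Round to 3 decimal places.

The farthest pair is D–E with squared distance 85. The circle on this segment as diameter has centre (1.5, -1) and r² = 85/4 = 21.25.
Check A: distance² to centre = 15.25 ≤ 21.25, so it lies inside.
All remaining points lie in this disk, and no smaller disk contains both endpoints, so this is the minimum enclosing circle.
r = √(21.25) ≈ 4.610.

4.610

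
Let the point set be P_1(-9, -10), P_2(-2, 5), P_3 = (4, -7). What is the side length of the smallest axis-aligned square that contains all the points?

15

The bounding box has width 13 and height 15.
An axis-aligned square enclosing the set must have side ≥ max(width, height).
So the minimum side is max(13, 15) = 15.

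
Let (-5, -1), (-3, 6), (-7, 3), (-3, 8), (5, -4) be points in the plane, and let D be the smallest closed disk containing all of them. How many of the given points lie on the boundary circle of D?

The minimum enclosing circle of a finite set is fixed by two of the points (as a diameter) or three (as a circumcircle).
The minimum enclosing circle is determined by three boundary points: (-7, 3), (-3, 8), (5, -4).
Their circumcentre is (5/44, 31/22) with r² = 102869/1936.
The farthest remaining point (-5, -1) is at distance² 61861/1936 ≤ 102869/1936.
The points at distance exactly r from the centre are (-7, 3), (-3, 8), (5, -4) — 3 points.

3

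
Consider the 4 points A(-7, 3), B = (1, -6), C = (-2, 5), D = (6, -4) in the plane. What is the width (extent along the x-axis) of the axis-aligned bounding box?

13

max x = 6, min x = -7, so width = 13.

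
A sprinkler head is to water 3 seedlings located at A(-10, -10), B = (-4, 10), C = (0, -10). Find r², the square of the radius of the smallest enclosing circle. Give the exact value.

Side lengths²: AB² = 436, AC² = 100, BC² = 416.
Since AB² = 436 < 416 + 100 = 516, the triangle is acute, so the smallest enclosing circle is the circumcircle.
Circumcentre = (-5, -0.6), r² = 113.36.

113.36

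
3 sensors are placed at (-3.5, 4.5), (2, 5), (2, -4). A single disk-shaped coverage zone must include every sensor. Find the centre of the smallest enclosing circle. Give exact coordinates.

(-4/11, 0.5)

Call the three points A, B, C in the order given.
Side lengths²: AB² = 30.5, AC² = 102.5, BC² = 81.
Since AC² = 102.5 < 81 + 30.5 = 111.5, the triangle is acute, so the smallest enclosing circle is the circumcircle.
Circumcentre = (-4/11, 0.5), r² = 12505/484.
Centre = (-4/11, 0.5).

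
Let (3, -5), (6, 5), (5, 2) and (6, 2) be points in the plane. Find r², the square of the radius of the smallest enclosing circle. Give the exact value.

27.25

The minimum enclosing circle of a finite set is fixed by two of the points (as a diameter) or three (as a circumcircle).
The farthest pair is (3, -5)–(6, 5) with squared distance 109. The circle on this segment as diameter has centre (4.5, 0) and r² = 109/4 = 27.25.
Check (5, 2): distance² to centre = 4.25 ≤ 27.25, so it lies inside.
All remaining points lie in this disk, and no smaller disk contains both endpoints, so this is the minimum enclosing circle.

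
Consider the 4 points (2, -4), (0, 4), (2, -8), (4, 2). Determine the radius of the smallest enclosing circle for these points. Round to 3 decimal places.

6.083

A smallest enclosing disk is always determined by at most three of the input points on its boundary.
The farthest pair is (0, 4)–(2, -8) with squared distance 148. The circle on this segment as diameter has centre (1, -2) and r² = 148/4 = 37.
Check (2, -4): distance² to centre = 5 ≤ 37, so it lies inside.
All remaining points lie in this disk, and no smaller disk contains both endpoints, so this is the minimum enclosing circle.
r = √37 ≈ 6.083.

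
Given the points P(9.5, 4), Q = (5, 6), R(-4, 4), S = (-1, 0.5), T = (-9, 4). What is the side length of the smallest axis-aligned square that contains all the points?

The bounding box has width 18.5 and height 5.5.
An axis-aligned square enclosing the set must have side ≥ max(width, height).
So the minimum side is max(18.5, 5.5) = 18.5.

18.5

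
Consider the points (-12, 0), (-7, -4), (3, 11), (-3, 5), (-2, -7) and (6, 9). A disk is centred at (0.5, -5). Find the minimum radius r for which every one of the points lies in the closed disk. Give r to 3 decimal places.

The required radius is the distance from (0.5, -5) to the farthest point.
Squared distances: 181.25, 57.25, 262.25, 112.25, 10.25, 226.25.
Maximum is 262.25, attained at (3, 11).
r = √(262.25) ≈ 16.194.

16.194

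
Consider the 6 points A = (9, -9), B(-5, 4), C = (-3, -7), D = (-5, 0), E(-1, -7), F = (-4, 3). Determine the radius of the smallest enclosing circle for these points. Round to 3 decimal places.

The minimum enclosing circle of a finite set is fixed by two of the points (as a diameter) or three (as a circumcircle).
The farthest pair is A–B with squared distance 365. The circle on this segment as diameter has centre (2, -2.5) and r² = 365/4 = 91.25.
Check C: distance² to centre = 45.25 ≤ 91.25, so it lies inside.
All remaining points lie in this disk, and no smaller disk contains both endpoints, so this is the minimum enclosing circle.
r = √(91.25) ≈ 9.552.

9.552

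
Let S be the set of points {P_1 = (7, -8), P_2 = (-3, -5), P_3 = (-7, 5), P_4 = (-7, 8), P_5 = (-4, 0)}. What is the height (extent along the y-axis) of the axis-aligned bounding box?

16

max y = 8, min y = -8, so height = 16.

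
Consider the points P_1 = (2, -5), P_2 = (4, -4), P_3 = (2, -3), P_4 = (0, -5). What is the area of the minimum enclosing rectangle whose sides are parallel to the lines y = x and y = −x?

7.5

In coordinates u = x + y, v = x − y the rectangle is axis-aligned; the map (x,y)→(u,v) scales areas by 2.
u-values: -3, 0, -1, -5; range = 0 − (-5) = 5.
v-values: 7, 8, 5, 5; range = 8 − 5 = 3.
Area = (5 × 3) / 2 = 7.5.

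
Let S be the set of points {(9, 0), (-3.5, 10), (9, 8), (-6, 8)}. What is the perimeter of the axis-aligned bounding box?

50

Width = max x − min x = 9 − (-6) = 15.
Height = max y − min y = 10 − 0 = 10.
Perimeter = 2(15 + 10) = 50.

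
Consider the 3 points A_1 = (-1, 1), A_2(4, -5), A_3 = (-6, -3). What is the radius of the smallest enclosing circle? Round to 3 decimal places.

Side lengths²: A_1A_2² = 61, A_1A_3² = 41, A_2A_3² = 104.
Since A_2A_3² = 104 ≥ 61 + 41 = 102, the angle opposite A_2A_3 is not acute, so the smallest enclosing circle has A_2A_3 as diameter.
Centre = midpoint of A_2A_3 = (-1, -4), r² = 104/4 = 26.
r = √26 ≈ 5.099.

5.099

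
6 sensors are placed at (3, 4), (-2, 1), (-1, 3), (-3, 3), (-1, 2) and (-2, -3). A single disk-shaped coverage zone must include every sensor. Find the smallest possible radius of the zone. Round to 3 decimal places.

4.301

The minimum enclosing circle of a finite set is fixed by two of the points (as a diameter) or three (as a circumcircle).
The farthest pair is (3, 4)–(-2, -3) with squared distance 74. The circle on this segment as diameter has centre (0.5, 0.5) and r² = 74/4 = 18.5.
Check (-2, 1): distance² to centre = 6.5 ≤ 18.5, so it lies inside.
All remaining points lie in this disk, and no smaller disk contains both endpoints, so this is the minimum enclosing circle.
r = √(18.5) ≈ 4.301.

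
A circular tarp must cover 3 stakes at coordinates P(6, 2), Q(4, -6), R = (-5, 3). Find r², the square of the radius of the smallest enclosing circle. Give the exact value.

41.48

Side lengths²: PQ² = 68, PR² = 122, QR² = 162.
Since QR² = 162 < 122 + 68 = 190, the triangle is acute, so the smallest enclosing circle is the circumcircle.
Circumcentre = (0.2, -0.8), r² = 41.48.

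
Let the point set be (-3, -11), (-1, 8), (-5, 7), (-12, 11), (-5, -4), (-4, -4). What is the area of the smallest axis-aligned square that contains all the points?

484

The bounding box has width 11 and height 22.
An axis-aligned square enclosing the set must have side ≥ max(width, height).
So the minimum side is max(11, 22) = 22.
Area = 22² = 484.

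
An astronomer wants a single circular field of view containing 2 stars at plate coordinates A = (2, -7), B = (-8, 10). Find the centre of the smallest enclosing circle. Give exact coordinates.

The smallest circle enclosing two points has them as diameter endpoints.
Centre = midpoint = (-3, 1.5); r² = |AB|²/4 = 389/4 = 97.25.
Centre = (-3, 1.5).

(-3, 1.5)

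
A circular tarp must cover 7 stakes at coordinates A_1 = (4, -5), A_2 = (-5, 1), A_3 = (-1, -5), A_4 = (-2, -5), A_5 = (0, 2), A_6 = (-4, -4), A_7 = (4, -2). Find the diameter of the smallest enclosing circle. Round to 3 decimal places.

By Welzl's lemma the MEC is supported by two points (diametrically opposite) or three points (on a circumcircle).
The farthest pair is A_1–A_2 with squared distance 117. The circle on this segment as diameter has centre (-0.5, -2) and r² = 117/4 = 29.25.
Check A_3: distance² to centre = 9.25 ≤ 29.25, so it lies inside.
All remaining points lie in this disk, and no smaller disk contains both endpoints, so this is the minimum enclosing circle.
Diameter = 2r = 2√(29.25) ≈ 10.817.

10.817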